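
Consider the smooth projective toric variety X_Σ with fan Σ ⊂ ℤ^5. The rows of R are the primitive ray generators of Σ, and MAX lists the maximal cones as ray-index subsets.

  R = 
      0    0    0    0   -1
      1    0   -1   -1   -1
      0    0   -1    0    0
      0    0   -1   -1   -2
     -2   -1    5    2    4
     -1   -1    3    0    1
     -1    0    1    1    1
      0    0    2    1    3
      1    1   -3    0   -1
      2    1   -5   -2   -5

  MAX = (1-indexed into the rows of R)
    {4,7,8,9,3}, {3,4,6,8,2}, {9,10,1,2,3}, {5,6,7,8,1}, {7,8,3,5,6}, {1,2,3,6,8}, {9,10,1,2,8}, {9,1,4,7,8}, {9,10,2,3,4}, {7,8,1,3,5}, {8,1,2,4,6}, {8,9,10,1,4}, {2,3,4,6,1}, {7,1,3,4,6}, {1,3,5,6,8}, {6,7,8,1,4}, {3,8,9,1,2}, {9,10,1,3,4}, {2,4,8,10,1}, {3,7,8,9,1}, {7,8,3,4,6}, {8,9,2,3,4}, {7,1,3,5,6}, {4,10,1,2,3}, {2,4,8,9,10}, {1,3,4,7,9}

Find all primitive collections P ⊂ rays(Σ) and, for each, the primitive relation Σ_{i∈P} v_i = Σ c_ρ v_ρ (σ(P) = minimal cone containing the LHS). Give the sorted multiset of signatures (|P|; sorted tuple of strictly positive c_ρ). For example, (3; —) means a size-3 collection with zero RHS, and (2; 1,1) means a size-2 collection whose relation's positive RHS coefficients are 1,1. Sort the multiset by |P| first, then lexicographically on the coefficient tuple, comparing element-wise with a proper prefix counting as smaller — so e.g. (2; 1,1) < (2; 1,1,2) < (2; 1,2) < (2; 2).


12 minimal non-faces of Δ(Σ) (on 10 rays):

  {2,7}:  v_{2} + v_{7} = 0  ⇒ sig = (2; —)
  {6,9}:  v_{6} + v_{9} = 0  ⇒ sig = (2; —)
  {5,10}:  v_{5} + v_{10} = v_{1}  ⇒ sig = (2; 1)
  {4,5}:  v_{4} + v_{5} = v_{6} + v_{7}  ⇒ sig = (2; 1,1)
  {6,10}:  v_{6} + v_{10} = v_{1} + v_{2} + v_{4}  ⇒ sig = (2; 1,1,1)
  {7,10}:  v_{7} + v_{10} = v_{1} + v_{4} + v_{9}  ⇒ sig = (2; 1,1,1)
  {2,5}:  v_{2} + v_{5} = v_{1} + v_{3} + v_{6} + v_{8}  ⇒ sig = (2; 1,1,1,1)
  {5,9}:  v_{5} + v_{9} = v_{1} + v_{3} + v_{7} + v_{8}  ⇒ sig = (2; 1,1,1,1)
  {3,8,10}:  v_{3} + v_{8} + v_{10} = v_{2} + v_{9}  ⇒ sig = (3; 1,1)
  {1,3,4,8}:  v_{1} + v_{3} + v_{4} + v_{8} = 0  ⇒ sig = (4; —)
  {1,2,4,9}:  v_{1} + v_{2} + v_{4} + v_{9} = v_{10}  ⇒ sig = (4; 1)
  {1,3,6,7,8}:  v_{1} + v_{3} + v_{6} + v_{7} + v_{8} = v_{5}  ⇒ sig = (5; 1)

Sorted signature multiset PRS(X):
    (2; —)
    (2; —)
    (2; 1)
    (2; 1,1)
    (2; 1,1,1)
    (2; 1,1,1)
    (2; 1,1,1,1)
    (2; 1,1,1,1)
    (3; 1,1)
    (4; —)
    (4; 1)
    (5; 1)


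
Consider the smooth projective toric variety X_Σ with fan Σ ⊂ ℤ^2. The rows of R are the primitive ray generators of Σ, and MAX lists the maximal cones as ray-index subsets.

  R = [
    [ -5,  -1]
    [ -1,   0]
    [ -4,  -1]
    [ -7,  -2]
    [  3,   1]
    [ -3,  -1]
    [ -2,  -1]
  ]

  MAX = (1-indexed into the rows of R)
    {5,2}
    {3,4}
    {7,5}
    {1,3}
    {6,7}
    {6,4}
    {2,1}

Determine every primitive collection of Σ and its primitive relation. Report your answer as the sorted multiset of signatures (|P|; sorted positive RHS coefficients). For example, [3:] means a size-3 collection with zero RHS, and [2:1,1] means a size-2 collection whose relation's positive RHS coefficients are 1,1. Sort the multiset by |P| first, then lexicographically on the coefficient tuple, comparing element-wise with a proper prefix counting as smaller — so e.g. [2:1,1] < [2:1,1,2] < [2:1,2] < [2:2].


|primitive collections| = 14. Relations:

  P={5,6}:  v_{5} + v_{6} = 0  so sig = [2:]
  P={1,7}:  v_{1} + v_{7} = v_{4}  so sig = [2:1]
  P={2,3}:  v_{2} + v_{3} = v_{1}  so sig = [2:1]
  P={2,6}:  v_{2} + v_{6} = v_{3}  so sig = [2:1]
  P={2,7}:  v_{2} + v_{7} = v_{6}  so sig = [2:1]
  P={3,5}:  v_{3} + v_{5} = v_{2}  so sig = [2:1]
  P={3,6}:  v_{3} + v_{6} = v_{4}  so sig = [2:1]
  P={4,5}:  v_{4} + v_{5} = v_{3}  so sig = [2:1]
  P={1,5}:  v_{1} + v_{5} = 2·v_{2}  so sig = [2:2]
  P={1,6}:  v_{1} + v_{6} = 2·v_{3}  so sig = [2:2]
  P={2,4}:  v_{2} + v_{4} = 2·v_{3}  so sig = [2:2]
  P={3,7}:  v_{3} + v_{7} = 2·v_{6}  so sig = [2:2]
  P={1,4}:  v_{1} + v_{4} = 3·v_{3}  so sig = [2:3]
  P={4,7}:  v_{4} + v_{7} = 3·v_{6}  so sig = [2:3]

Hence PRS(X_Σ) =
    |P|=2: 14 collections, coeffs (), (1), (1), (1), (1), (1), (1), (1), (2), (2), (2), (2), (3), (3)


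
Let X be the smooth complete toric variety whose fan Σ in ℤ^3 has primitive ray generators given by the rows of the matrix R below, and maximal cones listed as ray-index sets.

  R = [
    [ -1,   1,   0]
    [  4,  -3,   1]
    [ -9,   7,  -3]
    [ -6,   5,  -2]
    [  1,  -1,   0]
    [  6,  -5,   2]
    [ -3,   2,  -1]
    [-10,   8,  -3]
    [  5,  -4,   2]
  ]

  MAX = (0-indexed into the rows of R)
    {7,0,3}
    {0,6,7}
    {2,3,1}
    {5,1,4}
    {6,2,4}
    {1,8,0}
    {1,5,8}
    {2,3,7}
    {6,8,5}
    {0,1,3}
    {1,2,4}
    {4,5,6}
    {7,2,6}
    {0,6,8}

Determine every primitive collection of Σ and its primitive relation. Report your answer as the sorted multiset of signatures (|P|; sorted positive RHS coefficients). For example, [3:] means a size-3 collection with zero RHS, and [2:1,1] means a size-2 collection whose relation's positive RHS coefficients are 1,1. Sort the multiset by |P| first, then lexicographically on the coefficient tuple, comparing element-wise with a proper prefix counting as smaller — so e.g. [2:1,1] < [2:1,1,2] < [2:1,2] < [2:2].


Primitive collections (15):

  {0,4}:  v_{0} + v_{4} = 0  ⇒ sig = [2:]
  {3,5}:  v_{3} + v_{5} = 0  ⇒ sig = [2:]
  {0,2}:  v_{0} + v_{2} = v_{7}  ⇒ sig = [2:1]
  {0,5}:  v_{0} + v_{5} = v_{8}  ⇒ sig = [2:1]
  {1,6}:  v_{1} + v_{6} = v_{4}  ⇒ sig = [2:1]
  {1,7}:  v_{1} + v_{7} = v_{3}  ⇒ sig = [2:1]
  {2,5}:  v_{2} + v_{5} = v_{6}  ⇒ sig = [2:1]
  {3,6}:  v_{3} + v_{6} = v_{2}  ⇒ sig = [2:1]
  {3,8}:  v_{3} + v_{8} = v_{0}  ⇒ sig = [2:1]
  {4,7}:  v_{4} + v_{7} = v_{2}  ⇒ sig = [2:1]
  {4,8}:  v_{4} + v_{8} = v_{5}  ⇒ sig = [2:1]
  {2,8}:  v_{2} + v_{8} = v_{0} + v_{6}  ⇒ sig = [2:1,1]
  {3,4}:  v_{3} + v_{4} = v_{1} + v_{2}  ⇒ sig = [2:1,1]
  {5,7}:  v_{5} + v_{7} = v_{0} + v_{6}  ⇒ sig = [2:1,1]
  {7,8}:  v_{7} + v_{8} = 2·v_{0} + v_{6}  ⇒ sig = [2:1,2]

Hence PRS(X_Σ) =
    [2:]
    [2:]
    [2:1]
    [2:1]
    [2:1]
    [2:1]
    [2:1]
    [2:1]
    [2:1]
    [2:1]
    [2:1]
    [2:1,1]
    [2:1,1]
    [2:1,1]
    [2:1,2]


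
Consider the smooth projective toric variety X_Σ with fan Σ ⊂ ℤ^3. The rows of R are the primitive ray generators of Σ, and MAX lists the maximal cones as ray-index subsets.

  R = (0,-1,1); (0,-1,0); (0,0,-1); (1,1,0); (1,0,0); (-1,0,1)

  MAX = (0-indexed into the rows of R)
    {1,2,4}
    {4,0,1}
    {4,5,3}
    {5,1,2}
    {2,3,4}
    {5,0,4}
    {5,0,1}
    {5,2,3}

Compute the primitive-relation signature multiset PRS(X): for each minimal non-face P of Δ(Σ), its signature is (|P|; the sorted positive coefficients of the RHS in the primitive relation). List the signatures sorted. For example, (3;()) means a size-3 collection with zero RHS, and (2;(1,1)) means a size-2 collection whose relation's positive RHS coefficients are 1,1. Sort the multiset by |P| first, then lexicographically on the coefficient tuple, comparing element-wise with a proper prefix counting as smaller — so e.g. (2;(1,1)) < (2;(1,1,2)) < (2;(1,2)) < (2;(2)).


Minimal non-faces — 5 found among 6 rays, 8 max cones:

  • {0,2}:  v_{0} + v_{2} = v_{1} — sig = (2;(1))
  • {1,3}:  v_{1} + v_{3} = v_{4} — sig = (2;(1))
  • {0,3}:  v_{0} + v_{3} = 2·v_{4} + v_{5} — sig = (2;(1,2))
  • {2,4,5}:  v_{2} + v_{4} + v_{5} = 0 — sig = (3;())
  • {1,4,5}:  v_{1} + v_{4} + v_{5} = v_{0} — sig = (3;(1))

Sorted signature multiset PRS(X):
{ (2;(1)) ×2,  (2;(1,2)),  (3;()),  (3;(1)) }


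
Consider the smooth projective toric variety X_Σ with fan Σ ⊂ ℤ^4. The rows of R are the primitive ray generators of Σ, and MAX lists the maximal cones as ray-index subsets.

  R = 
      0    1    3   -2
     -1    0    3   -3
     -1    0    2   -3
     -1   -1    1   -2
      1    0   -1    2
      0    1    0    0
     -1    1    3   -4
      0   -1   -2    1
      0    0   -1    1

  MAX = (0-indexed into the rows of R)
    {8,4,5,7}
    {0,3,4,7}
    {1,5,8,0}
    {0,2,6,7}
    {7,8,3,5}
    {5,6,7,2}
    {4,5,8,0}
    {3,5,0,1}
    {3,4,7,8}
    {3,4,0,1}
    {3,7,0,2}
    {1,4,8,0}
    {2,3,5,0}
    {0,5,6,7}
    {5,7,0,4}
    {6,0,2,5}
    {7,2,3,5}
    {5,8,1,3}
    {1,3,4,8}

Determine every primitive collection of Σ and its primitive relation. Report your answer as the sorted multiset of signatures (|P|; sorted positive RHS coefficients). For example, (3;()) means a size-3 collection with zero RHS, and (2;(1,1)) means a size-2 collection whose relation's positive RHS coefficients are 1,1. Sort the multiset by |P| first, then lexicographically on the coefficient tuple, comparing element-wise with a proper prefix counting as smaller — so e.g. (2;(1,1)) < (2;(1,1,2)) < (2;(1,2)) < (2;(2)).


14 minimal non-faces of Δ(Σ) (on 9 rays):

  P={1,7}:  v_{1} + v_{7} = v_{3}  so sig = (2;(1))
  P={2,4}:  v_{2} + v_{4} = v_{0} + v_{7}  so sig = (2;(1,1))
  P={2,8}:  v_{2} + v_{8} = v_{3} + v_{5}  so sig = (2;(1,1))
  P={6,8}:  v_{6} + v_{8} = v_{2} + v_{5}  so sig = (2;(1,1))
  P={1,6}:  v_{1} + v_{6} = v_{0} + v_{2} + v_{3} + v_{5}  so sig = (2;(1,1,1,1))
  P={1,2}:  v_{1} + v_{2} = v_{0} + 2·v_{3} + v_{5}  so sig = (2;(1,1,2))
  P={4,6}:  v_{4} + v_{6} = 2·v_{0} + v_{5} + 2·v_{7}  so sig = (2;(1,2,2))
  P={3,6}:  v_{3} + v_{6} = 2·v_{2}  so sig = (2;(2))
  P={0,7,8}:  v_{0} + v_{7} + v_{8} = 0  so sig = (3;())
  P={3,4,5}:  v_{3} + v_{4} + v_{5} = 0  so sig = (3;())
  P={0,3,8}:  v_{0} + v_{3} + v_{8} = v_{1}  so sig = (3;(1))
  P={1,4,5}:  v_{1} + v_{4} + v_{5} = v_{0} + v_{8}  so sig = (3;(1,1))
  P={0,2,5,7}:  v_{0} + v_{2} + v_{5} + v_{7} = v_{6}  so sig = (4;(1))
  P={0,3,5,7}:  v_{0} + v_{3} + v_{5} + v_{7} = v_{2}  so sig = (4;(1))

Sorted signature multiset PRS(X):
[(2;(1)), (2;(1,1)), (2;(1,1)), (2;(1,1)), (2;(1,1,1,1)), (2;(1,1,2)), (2;(1,2,2)), (2;(2)), (3;()), (3;()), (3;(1)), (3;(1,1)), (4;(1)), (4;(1))]


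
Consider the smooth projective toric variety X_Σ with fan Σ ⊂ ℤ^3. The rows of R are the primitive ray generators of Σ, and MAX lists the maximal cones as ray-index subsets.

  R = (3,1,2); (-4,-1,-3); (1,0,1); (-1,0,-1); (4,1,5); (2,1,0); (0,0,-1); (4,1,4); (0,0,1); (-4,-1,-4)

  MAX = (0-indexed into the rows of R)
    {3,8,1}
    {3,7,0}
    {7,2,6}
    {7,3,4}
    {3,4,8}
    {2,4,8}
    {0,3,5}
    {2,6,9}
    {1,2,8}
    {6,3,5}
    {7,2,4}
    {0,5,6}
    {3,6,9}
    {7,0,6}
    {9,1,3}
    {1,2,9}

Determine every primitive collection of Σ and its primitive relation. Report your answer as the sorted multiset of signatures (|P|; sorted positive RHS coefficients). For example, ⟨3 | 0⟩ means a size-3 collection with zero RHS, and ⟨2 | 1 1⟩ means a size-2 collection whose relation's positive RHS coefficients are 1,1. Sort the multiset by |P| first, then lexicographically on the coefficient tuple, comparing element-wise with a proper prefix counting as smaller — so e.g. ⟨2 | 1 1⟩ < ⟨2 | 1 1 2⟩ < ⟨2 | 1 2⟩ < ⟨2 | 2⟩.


Primitive collections (23):

  {2,3}:  v_{2} + v_{3} = 0  ⟹  sig = ⟨2 | 0⟩
  {6,8}:  v_{6} + v_{8} = 0  ⟹  sig = ⟨2 | 0⟩
  {7,9}:  v_{7} + v_{9} = 0  ⟹  sig = ⟨2 | 0⟩
  {0,1}:  v_{0} + v_{1} = v_{3}  ⟹  sig = ⟨2 | 1⟩
  {1,6}:  v_{1} + v_{6} = v_{9}  ⟹  sig = ⟨2 | 1⟩
  {1,7}:  v_{1} + v_{7} = v_{8}  ⟹  sig = ⟨2 | 1⟩
  {4,6}:  v_{4} + v_{6} = v_{7}  ⟹  sig = ⟨2 | 1⟩
  {4,9}:  v_{4} + v_{9} = v_{8}  ⟹  sig = ⟨2 | 1⟩
  {7,8}:  v_{7} + v_{8} = v_{4}  ⟹  sig = ⟨2 | 1⟩
  {8,9}:  v_{8} + v_{9} = v_{1}  ⟹  sig = ⟨2 | 1⟩
  {0,2}:  v_{0} + v_{2} = v_{6} + v_{7}  ⟹  sig = ⟨2 | 1 1⟩
  {0,8}:  v_{0} + v_{8} = v_{3} + v_{7}  ⟹  sig = ⟨2 | 1 1⟩
  {0,9}:  v_{0} + v_{9} = v_{3} + v_{6}  ⟹  sig = ⟨2 | 1 1⟩
  {2,5}:  v_{2} + v_{5} = v_{0} + v_{6}  ⟹  sig = ⟨2 | 1 1⟩
  {5,8}:  v_{5} + v_{8} = v_{0} + v_{3}  ⟹  sig = ⟨2 | 1 1⟩
  {4,5}:  v_{4} + v_{5} = v_{0} + v_{3} + v_{7}  ⟹  sig = ⟨2 | 1 1 1⟩
  {0,4}:  v_{0} + v_{4} = v_{3} + 2·v_{7}  ⟹  sig = ⟨2 | 1 2⟩
  {1,5}:  v_{1} + v_{5} = 2·v_{3} + v_{6}  ⟹  sig = ⟨2 | 1 2⟩
  {1,4}:  v_{1} + v_{4} = 2·v_{8}  ⟹  sig = ⟨2 | 2⟩
  {5,7}:  v_{5} + v_{7} = 2·v_{0}  ⟹  sig = ⟨2 | 2⟩
  {5,9}:  v_{5} + v_{9} = 2·v_{3} + 2·v_{6}  ⟹  sig = ⟨2 | 2 2⟩
  {0,3,6}:  v_{0} + v_{3} + v_{6} = v_{5}  ⟹  sig = ⟨3 | 1⟩
  {3,6,7}:  v_{3} + v_{6} + v_{7} = v_{0}  ⟹  sig = ⟨3 | 1⟩

Sorted signature multiset PRS(X):
    |P|=2: 21 collections, coeffs (), (), (), (1), (1), (1), (1), (1), (1), (1), (1,1), (1,1), (1,1), (1,1), (1,1), (1,1,1), (1,2), (1,2), (2), (2), (2,2)
    |P|=3: 2 collections, coeffs (1), (1)


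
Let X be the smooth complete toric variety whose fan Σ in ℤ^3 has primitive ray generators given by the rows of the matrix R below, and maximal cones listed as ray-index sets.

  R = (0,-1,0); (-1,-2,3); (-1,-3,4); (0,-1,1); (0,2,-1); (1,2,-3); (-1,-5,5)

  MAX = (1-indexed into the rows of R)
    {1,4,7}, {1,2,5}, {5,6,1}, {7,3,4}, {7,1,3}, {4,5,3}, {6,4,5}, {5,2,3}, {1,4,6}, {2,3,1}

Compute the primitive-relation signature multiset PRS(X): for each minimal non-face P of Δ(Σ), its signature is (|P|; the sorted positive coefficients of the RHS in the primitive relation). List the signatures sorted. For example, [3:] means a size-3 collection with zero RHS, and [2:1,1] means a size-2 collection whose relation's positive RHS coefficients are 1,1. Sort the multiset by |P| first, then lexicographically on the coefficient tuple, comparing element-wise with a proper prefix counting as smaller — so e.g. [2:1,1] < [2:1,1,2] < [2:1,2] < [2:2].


Δ(Σ) — 7 vertices, 9 min non-faces:

  P={2,6}:  v_{2} + v_{6} = 0  ⟹  sig = [2:]
  P={2,4}:  v_{2} + v_{4} = v_{3}  ⟹  sig = [2:1]
  P={3,6}:  v_{3} + v_{6} = v_{4}  ⟹  sig = [2:1]
  P={5,7}:  v_{5} + v_{7} = v_{3}  ⟹  sig = [2:1]
  P={2,7}:  v_{2} + v_{7} = v_{1} + 2·v_{3}  ⟹  sig = [2:1,2]
  P={6,7}:  v_{6} + v_{7} = v_{1} + 2·v_{4}  ⟹  sig = [2:1,2]
  P={1,4,5}:  v_{1} + v_{4} + v_{5} = 0  ⟹  sig = [3:]
  P={1,3,4}:  v_{1} + v_{3} + v_{4} = v_{7}  ⟹  sig = [3:1]
  P={1,3,5}:  v_{1} + v_{3} + v_{5} = v_{2}  ⟹  sig = [3:1]

Signatures (|P|; sorted positive RHS coefficients), sorted:
[[2:], [2:1], [2:1], [2:1], [2:1,2], [2:1,2], [3:], [3:1], [3:1]]


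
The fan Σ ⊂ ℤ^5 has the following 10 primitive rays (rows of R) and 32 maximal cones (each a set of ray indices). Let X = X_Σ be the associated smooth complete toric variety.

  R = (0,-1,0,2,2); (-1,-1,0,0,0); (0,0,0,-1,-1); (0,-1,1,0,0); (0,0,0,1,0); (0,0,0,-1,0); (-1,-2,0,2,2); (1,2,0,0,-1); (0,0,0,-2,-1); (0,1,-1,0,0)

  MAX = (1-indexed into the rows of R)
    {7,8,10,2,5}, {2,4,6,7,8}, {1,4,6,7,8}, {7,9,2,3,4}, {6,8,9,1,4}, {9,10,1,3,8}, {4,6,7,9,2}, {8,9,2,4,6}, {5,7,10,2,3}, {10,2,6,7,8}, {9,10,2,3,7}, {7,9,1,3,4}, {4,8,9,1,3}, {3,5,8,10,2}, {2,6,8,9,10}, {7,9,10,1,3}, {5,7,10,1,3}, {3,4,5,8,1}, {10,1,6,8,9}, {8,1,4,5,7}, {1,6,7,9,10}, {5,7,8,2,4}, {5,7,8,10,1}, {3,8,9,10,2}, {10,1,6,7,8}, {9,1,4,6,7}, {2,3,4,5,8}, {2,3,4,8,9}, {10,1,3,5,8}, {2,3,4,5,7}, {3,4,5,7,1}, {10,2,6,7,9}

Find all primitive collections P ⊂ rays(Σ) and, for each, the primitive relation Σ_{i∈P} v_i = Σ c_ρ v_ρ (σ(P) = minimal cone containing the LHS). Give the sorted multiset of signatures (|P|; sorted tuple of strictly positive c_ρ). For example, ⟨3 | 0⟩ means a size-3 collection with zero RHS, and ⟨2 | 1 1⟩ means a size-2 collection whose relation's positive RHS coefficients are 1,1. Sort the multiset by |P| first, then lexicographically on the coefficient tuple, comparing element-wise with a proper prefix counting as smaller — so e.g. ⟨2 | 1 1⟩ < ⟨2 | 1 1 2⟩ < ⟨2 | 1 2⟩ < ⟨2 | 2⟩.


|primitive collections| = 7. Relations:

  • {4,10}:  v_{4} + v_{10} = 0  ⇒ sig = ⟨2 | 0⟩
  • {5,6}:  v_{5} + v_{6} = 0  ⇒ sig = ⟨2 | 0⟩
  • {1,2}:  v_{1} + v_{2} = v_{7}  ⇒ sig = ⟨2 | 1⟩
  • {3,6}:  v_{3} + v_{6} = v_{9}  ⇒ sig = ⟨2 | 1⟩
  • {5,9}:  v_{5} + v_{9} = v_{3}  ⇒ sig = ⟨2 | 1⟩
  • {7,8,9}:  v_{7} + v_{8} + v_{9} = 0  ⇒ sig = ⟨3 | 0⟩
  • {3,7,8}:  v_{3} + v_{7} + v_{8} = v_{5}  ⇒ sig = ⟨3 | 1⟩

Signatures (|P|; sorted positive RHS coefficients), sorted:
[⟨2 | 0⟩, ⟨2 | 0⟩, ⟨2 | 1⟩, ⟨2 | 1⟩, ⟨2 | 1⟩, ⟨3 | 0⟩, ⟨3 | 1⟩]


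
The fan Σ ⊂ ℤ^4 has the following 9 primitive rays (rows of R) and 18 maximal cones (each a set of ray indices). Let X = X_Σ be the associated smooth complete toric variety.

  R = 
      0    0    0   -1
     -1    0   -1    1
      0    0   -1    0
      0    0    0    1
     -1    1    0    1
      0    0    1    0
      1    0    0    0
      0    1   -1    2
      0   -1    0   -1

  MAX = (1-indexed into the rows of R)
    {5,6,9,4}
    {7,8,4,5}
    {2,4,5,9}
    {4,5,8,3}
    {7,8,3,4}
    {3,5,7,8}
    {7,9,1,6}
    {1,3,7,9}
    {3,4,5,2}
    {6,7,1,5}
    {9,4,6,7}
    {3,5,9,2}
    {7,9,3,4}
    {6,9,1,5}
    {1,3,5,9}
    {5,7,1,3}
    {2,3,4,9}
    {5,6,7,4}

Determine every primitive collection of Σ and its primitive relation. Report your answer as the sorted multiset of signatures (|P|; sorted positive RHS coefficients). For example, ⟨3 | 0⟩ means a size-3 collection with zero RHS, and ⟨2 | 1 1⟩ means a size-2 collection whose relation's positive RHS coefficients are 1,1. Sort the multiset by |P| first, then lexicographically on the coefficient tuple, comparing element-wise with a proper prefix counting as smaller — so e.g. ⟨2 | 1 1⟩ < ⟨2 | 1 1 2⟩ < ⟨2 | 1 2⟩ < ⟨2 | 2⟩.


Σ has 12 primitive collections:

  {1,4}:  v_{1} + v_{4} = 0  ⟹  sig = ⟨2 | 0⟩
  {3,6}:  v_{3} + v_{6} = 0  ⟹  sig = ⟨2 | 0⟩
  {2,7}:  v_{2} + v_{7} = v_{3} + v_{4}  ⟹  sig = ⟨2 | 1 1⟩
  {8,9}:  v_{8} + v_{9} = v_{3} + v_{4}  ⟹  sig = ⟨2 | 1 1⟩
  {1,2}:  v_{1} + v_{2} = v_{3} + v_{5} + v_{9}  ⟹  sig = ⟨2 | 1 1 1⟩
  {1,8}:  v_{1} + v_{8} = v_{3} + v_{5} + v_{7}  ⟹  sig = ⟨2 | 1 1 1⟩
  {2,6}:  v_{2} + v_{6} = v_{4} + v_{5} + v_{9}  ⟹  sig = ⟨2 | 1 1 1⟩
  {6,8}:  v_{6} + v_{8} = v_{4} + v_{5} + v_{7}  ⟹  sig = ⟨2 | 1 1 1⟩
  {2,8}:  v_{2} + v_{8} = 2·v_{3} + 2·v_{4} + v_{5}  ⟹  sig = ⟨2 | 1 2 2⟩
  {5,7,9}:  v_{5} + v_{7} + v_{9} = 0  ⟹  sig = ⟨3 | 0⟩
  {3,4,5,7}:  v_{3} + v_{4} + v_{5} + v_{7} = v_{8}  ⟹  sig = ⟨4 | 1⟩
  {3,4,5,9}:  v_{3} + v_{4} + v_{5} + v_{9} = v_{2}  ⟹  sig = ⟨4 | 1⟩

Hence PRS(X_Σ) =
{ ⟨2 | 0⟩ ×2,  ⟨2 | 1 1⟩ ×2,  ⟨2 | 1 1 1⟩ ×4,  ⟨2 | 1 2 2⟩,  ⟨3 | 0⟩,  ⟨4 | 1⟩ ×2 }


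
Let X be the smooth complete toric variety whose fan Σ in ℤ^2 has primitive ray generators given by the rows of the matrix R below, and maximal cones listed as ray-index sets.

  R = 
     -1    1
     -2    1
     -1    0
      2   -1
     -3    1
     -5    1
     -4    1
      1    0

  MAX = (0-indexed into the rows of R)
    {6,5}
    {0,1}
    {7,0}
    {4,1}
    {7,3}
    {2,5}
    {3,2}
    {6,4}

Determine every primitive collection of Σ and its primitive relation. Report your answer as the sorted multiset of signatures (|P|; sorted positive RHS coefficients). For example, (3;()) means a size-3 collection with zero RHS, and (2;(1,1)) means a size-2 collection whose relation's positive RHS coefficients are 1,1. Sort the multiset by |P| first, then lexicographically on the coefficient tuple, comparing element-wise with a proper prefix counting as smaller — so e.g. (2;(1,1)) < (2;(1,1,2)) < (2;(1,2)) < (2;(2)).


20 minimal non-faces of Δ(Σ) (on 8 rays):

  P = {1,3}:  v_{1} + v_{3} = 0  →  sig = (2;())
  P = {2,7}:  v_{2} + v_{7} = 0  →  sig = (2;())
  P = {0,2}:  v_{0} + v_{2} = v_{1}  →  sig = (2;(1))
  P = {0,3}:  v_{0} + v_{3} = v_{7}  →  sig = (2;(1))
  P = {1,2}:  v_{1} + v_{2} = v_{4}  →  sig = (2;(1))
  P = {1,7}:  v_{1} + v_{7} = v_{0}  →  sig = (2;(1))
  P = {2,4}:  v_{2} + v_{4} = v_{6}  →  sig = (2;(1))
  P = {2,6}:  v_{2} + v_{6} = v_{5}  →  sig = (2;(1))
  P = {3,4}:  v_{3} + v_{4} = v_{2}  →  sig = (2;(1))
  P = {4,7}:  v_{4} + v_{7} = v_{1}  →  sig = (2;(1))
  P = {5,7}:  v_{5} + v_{7} = v_{6}  →  sig = (2;(1))
  P = {6,7}:  v_{6} + v_{7} = v_{4}  →  sig = (2;(1))
  P = {0,6}:  v_{0} + v_{6} = v_{1} + v_{4}  →  sig = (2;(1,1))
  P = {1,5}:  v_{1} + v_{5} = v_{4} + v_{6}  →  sig = (2;(1,1))
  P = {0,4}:  v_{0} + v_{4} = 2·v_{1}  →  sig = (2;(2))
  P = {0,5}:  v_{0} + v_{5} = 2·v_{4}  →  sig = (2;(2))
  P = {1,6}:  v_{1} + v_{6} = 2·v_{4}  →  sig = (2;(2))
  P = {3,6}:  v_{3} + v_{6} = 2·v_{2}  →  sig = (2;(2))
  P = {4,5}:  v_{4} + v_{5} = 2·v_{6}  →  sig = (2;(2))
  P = {3,5}:  v_{3} + v_{5} = 3·v_{2}  →  sig = (2;(3))

Signatures (|P|; sorted positive RHS coefficients), sorted:
{ (2;()) ×2,  (2;(1)) ×10,  (2;(1,1)) ×2,  (2;(2)) ×5,  (2;(3)) }


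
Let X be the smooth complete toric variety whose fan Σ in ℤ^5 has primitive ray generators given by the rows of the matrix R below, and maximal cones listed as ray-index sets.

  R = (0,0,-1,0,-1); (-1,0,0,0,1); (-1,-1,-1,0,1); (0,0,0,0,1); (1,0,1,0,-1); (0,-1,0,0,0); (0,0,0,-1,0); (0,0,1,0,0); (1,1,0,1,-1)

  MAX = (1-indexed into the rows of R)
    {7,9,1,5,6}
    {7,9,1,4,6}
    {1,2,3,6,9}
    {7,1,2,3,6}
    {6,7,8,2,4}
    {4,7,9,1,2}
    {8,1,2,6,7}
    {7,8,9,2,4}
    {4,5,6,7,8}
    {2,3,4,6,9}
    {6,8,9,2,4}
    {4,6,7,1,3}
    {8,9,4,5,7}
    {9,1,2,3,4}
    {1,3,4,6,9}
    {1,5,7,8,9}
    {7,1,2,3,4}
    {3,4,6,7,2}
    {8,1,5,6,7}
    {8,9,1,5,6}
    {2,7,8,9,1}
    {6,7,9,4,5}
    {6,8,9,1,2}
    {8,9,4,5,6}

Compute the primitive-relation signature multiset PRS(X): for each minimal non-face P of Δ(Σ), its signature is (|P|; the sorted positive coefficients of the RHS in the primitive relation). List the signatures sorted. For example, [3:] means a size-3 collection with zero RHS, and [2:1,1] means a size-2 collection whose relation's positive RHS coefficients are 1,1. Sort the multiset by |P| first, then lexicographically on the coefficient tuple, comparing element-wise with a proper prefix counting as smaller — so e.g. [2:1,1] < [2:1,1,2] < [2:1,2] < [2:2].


Minimal non-faces — 9 found among 9 rays, 24 max cones:

  P = {2,5}:  v_{2} + v_{5} = v_{8}  ⇒ sig = [2:1]
  P = {3,5}:  v_{3} + v_{5} = v_{6}  ⇒ sig = [2:1]
  P = {3,8}:  v_{3} + v_{8} = v_{2} + v_{6}  ⇒ sig = [2:1,1]
  P = {1,4,8}:  v_{1} + v_{4} + v_{8} = 0  ⇒ sig = [3:]
  P = {3,7,9}:  v_{3} + v_{7} + v_{9} = v_{1} + v_{4}  ⇒ sig = [3:1,1]
  P = {1,4,5}:  v_{1} + v_{4} + v_{5} = v_{6} + v_{7} + v_{9}  ⇒ sig = [3:1,1,1]
  P = {2,6,7,9}:  v_{2} + v_{6} + v_{7} + v_{9} = 0  ⇒ sig = [4:]
  P = {1,2,4,6}:  v_{1} + v_{2} + v_{4} + v_{6} = v_{3}  ⇒ sig = [4:1]
  P = {6,7,8,9}:  v_{6} + v_{7} + v_{8} + v_{9} = v_{5}  ⇒ sig = [4:1]

so the primitive-relation signature multiset is
{ [2:1] ×2,  [2:1,1],  [3:],  [3:1,1],  [3:1,1,1],  [4:],  [4:1] ×2 }


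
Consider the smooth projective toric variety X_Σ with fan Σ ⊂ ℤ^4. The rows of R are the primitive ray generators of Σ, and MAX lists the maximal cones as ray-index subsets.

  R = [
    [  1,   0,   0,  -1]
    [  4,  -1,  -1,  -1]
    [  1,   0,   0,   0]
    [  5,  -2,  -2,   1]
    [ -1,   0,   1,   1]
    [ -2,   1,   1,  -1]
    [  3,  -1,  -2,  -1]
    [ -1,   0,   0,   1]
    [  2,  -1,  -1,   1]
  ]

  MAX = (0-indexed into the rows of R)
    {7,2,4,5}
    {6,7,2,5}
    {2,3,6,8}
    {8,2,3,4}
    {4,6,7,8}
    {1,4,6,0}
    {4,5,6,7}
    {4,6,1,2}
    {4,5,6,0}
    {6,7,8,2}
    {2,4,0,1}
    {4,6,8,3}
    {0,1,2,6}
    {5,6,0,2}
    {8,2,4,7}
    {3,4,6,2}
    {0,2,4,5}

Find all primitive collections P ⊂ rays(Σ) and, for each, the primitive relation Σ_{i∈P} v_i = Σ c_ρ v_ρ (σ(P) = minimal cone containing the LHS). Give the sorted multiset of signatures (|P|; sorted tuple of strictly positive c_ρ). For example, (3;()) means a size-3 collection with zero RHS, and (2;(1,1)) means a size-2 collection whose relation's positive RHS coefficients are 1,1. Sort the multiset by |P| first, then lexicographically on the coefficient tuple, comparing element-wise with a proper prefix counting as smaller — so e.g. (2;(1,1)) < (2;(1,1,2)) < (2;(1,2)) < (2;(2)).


Δ(Σ) — 9 vertices, 14 min non-faces:

  • {0,7}:  v_{0} + v_{7} = 0  →  sig = (2;())
  • {5,8}:  v_{5} + v_{8} = 0  →  sig = (2;())
  • {0,8}:  v_{0} + v_{8} = v_{2} + v_{4} + v_{6}  →  sig = (2;(1,1,1))
  • {1,7}:  v_{1} + v_{7} = v_{2} + v_{4} + v_{6}  →  sig = (2;(1,1,1))
  • {3,5}:  v_{3} + v_{5} = v_{2} + v_{4} + v_{6}  →  sig = (2;(1,1,1))
  • {1,5}:  v_{1} + v_{5} = 2·v_{0}  →  sig = (2;(2))
  • {3,7}:  v_{3} + v_{7} = 2·v_{8}  →  sig = (2;(2))
  • {0,3}:  v_{0} + v_{3} = 2·v_{2} + 2·v_{4} + 2·v_{6}  →  sig = (2;(2,2,2))
  • {1,8}:  v_{1} + v_{8} = 2·v_{2} + 2·v_{4} + 2·v_{6}  →  sig = (2;(2,2,2))
  • {1,3}:  v_{1} + v_{3} = 3·v_{2} + 3·v_{4} + 3·v_{6}  →  sig = (2;(3,3,3))
  • {0,2,4,6}:  v_{0} + v_{2} + v_{4} + v_{6} = v_{1}  →  sig = (4;(1))
  • {2,4,5,6}:  v_{2} + v_{4} + v_{5} + v_{6} = v_{0}  →  sig = (4;(1))
  • {2,4,6,7}:  v_{2} + v_{4} + v_{6} + v_{7} = v_{8}  →  sig = (4;(1))
  • {2,4,6,8}:  v_{2} + v_{4} + v_{6} + v_{8} = v_{3}  →  sig = (4;(1))

Signatures (|P|; sorted positive RHS coefficients), sorted:
{ (2;()) ×2,  (2;(1,1,1)) ×3,  (2;(2)) ×2,  (2;(2,2,2)) ×2,  (2;(3,3,3)),  (4;(1)) ×4 }


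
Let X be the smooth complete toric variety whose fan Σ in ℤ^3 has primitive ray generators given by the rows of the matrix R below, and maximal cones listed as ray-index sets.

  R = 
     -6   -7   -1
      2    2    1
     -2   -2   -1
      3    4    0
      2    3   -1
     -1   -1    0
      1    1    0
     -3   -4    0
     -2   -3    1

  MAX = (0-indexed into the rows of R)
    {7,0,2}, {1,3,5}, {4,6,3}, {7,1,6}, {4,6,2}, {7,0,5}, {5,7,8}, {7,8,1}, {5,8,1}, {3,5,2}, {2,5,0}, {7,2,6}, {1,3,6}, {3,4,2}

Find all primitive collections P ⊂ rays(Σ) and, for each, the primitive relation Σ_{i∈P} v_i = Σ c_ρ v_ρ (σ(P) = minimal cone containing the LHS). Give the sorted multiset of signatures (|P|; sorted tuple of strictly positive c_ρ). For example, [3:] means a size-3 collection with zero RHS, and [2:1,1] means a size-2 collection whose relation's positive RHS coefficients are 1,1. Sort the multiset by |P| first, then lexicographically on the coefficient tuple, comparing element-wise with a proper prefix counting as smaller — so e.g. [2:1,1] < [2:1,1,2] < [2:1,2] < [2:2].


Primitive collections (18):

  {1,2}:  v_{1} + v_{2} = 0 — sig = [2:]
  {3,7}:  v_{3} + v_{7} = 0 — sig = [2:]
  {4,8}:  v_{4} + v_{8} = 0 — sig = [2:]
  {5,6}:  v_{5} + v_{6} = 0 — sig = [2:]
  {0,1}:  v_{0} + v_{1} = v_{5} + v_{7} — sig = [2:1,1]
  {0,3}:  v_{0} + v_{3} = v_{2} + v_{5} — sig = [2:1,1]
  {0,6}:  v_{0} + v_{6} = v_{2} + v_{7} — sig = [2:1,1]
  {1,4}:  v_{1} + v_{4} = v_{3} + v_{6} — sig = [2:1,1]
  {2,8}:  v_{2} + v_{8} = v_{5} + v_{7} — sig = [2:1,1]
  {3,8}:  v_{3} + v_{8} = v_{1} + v_{5} — sig = [2:1,1]
  {4,5}:  v_{4} + v_{5} = v_{2} + v_{3} — sig = [2:1,1]
  {4,7}:  v_{4} + v_{7} = v_{2} + v_{6} — sig = [2:1,1]
  {6,8}:  v_{6} + v_{8} = v_{1} + v_{7} — sig = [2:1,1]
  {0,4}:  v_{0} + v_{4} = 2·v_{2} — sig = [2:2]
  {0,8}:  v_{0} + v_{8} = 2·v_{5} + 2·v_{7} — sig = [2:2,2]
  {1,5,7}:  v_{1} + v_{5} + v_{7} = v_{8} — sig = [3:1]
  {2,3,6}:  v_{2} + v_{3} + v_{6} = v_{4} — sig = [3:1]
  {2,5,7}:  v_{2} + v_{5} + v_{7} = v_{0} — sig = [3:1]

Hence PRS(X_Σ) =
    [2:]
    [2:]
    [2:]
    [2:]
    [2:1,1]
    [2:1,1]
    [2:1,1]
    [2:1,1]
    [2:1,1]
    [2:1,1]
    [2:1,1]
    [2:1,1]
    [2:1,1]
    [2:2]
    [2:2,2]
    [3:1]
    [3:1]
    [3:1]


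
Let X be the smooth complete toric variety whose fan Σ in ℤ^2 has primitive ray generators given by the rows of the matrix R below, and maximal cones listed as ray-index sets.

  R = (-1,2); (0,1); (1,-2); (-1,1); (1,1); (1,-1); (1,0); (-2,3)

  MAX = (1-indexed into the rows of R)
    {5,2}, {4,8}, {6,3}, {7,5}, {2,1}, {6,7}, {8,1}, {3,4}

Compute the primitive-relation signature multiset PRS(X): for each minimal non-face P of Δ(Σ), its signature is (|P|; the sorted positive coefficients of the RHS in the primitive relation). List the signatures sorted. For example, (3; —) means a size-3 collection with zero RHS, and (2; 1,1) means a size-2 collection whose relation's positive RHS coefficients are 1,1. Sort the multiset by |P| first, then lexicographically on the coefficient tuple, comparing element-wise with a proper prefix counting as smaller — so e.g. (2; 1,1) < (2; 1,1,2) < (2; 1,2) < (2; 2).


|primitive collections| = 20. Relations:

  • {1,3}:  v_{1} + v_{3} = 0  so sig = (2; —)
  • {4,6}:  v_{4} + v_{6} = 0  so sig = (2; —)
  • {1,4}:  v_{1} + v_{4} = v_{8}  so sig = (2; 1)
  • {1,6}:  v_{1} + v_{6} = v_{2}  so sig = (2; 1)
  • {2,3}:  v_{2} + v_{3} = v_{6}  so sig = (2; 1)
  • {2,4}:  v_{2} + v_{4} = v_{1}  so sig = (2; 1)
  • {2,6}:  v_{2} + v_{6} = v_{7}  so sig = (2; 1)
  • {2,7}:  v_{2} + v_{7} = v_{5}  so sig = (2; 1)
  • {3,8}:  v_{3} + v_{8} = v_{4}  so sig = (2; 1)
  • {4,7}:  v_{4} + v_{7} = v_{2}  so sig = (2; 1)
  • {6,8}:  v_{6} + v_{8} = v_{1}  so sig = (2; 1)
  • {3,5}:  v_{3} + v_{5} = v_{6} + v_{7}  so sig = (2; 1,1)
  • {7,8}:  v_{7} + v_{8} = v_{1} + v_{2}  so sig = (2; 1,1)
  • {5,8}:  v_{5} + v_{8} = v_{1} + 2·v_{2}  so sig = (2; 1,2)
  • {1,7}:  v_{1} + v_{7} = 2·v_{2}  so sig = (2; 2)
  • {2,8}:  v_{2} + v_{8} = 2·v_{1}  so sig = (2; 2)
  • {3,7}:  v_{3} + v_{7} = 2·v_{6}  so sig = (2; 2)
  • {4,5}:  v_{4} + v_{5} = 2·v_{2}  so sig = (2; 2)
  • {5,6}:  v_{5} + v_{6} = 2·v_{7}  so sig = (2; 2)
  • {1,5}:  v_{1} + v_{5} = 3·v_{2}  so sig = (2; 3)

Sorted signature multiset PRS(X):
    (2; —)
    (2; —)
    (2; 1)
    (2; 1)
    (2; 1)
    (2; 1)
    (2; 1)
    (2; 1)
    (2; 1)
    (2; 1)
    (2; 1)
    (2; 1,1)
    (2; 1,1)
    (2; 1,2)
    (2; 2)
    (2; 2)
    (2; 2)
    (2; 2)
    (2; 2)
    (2; 3)


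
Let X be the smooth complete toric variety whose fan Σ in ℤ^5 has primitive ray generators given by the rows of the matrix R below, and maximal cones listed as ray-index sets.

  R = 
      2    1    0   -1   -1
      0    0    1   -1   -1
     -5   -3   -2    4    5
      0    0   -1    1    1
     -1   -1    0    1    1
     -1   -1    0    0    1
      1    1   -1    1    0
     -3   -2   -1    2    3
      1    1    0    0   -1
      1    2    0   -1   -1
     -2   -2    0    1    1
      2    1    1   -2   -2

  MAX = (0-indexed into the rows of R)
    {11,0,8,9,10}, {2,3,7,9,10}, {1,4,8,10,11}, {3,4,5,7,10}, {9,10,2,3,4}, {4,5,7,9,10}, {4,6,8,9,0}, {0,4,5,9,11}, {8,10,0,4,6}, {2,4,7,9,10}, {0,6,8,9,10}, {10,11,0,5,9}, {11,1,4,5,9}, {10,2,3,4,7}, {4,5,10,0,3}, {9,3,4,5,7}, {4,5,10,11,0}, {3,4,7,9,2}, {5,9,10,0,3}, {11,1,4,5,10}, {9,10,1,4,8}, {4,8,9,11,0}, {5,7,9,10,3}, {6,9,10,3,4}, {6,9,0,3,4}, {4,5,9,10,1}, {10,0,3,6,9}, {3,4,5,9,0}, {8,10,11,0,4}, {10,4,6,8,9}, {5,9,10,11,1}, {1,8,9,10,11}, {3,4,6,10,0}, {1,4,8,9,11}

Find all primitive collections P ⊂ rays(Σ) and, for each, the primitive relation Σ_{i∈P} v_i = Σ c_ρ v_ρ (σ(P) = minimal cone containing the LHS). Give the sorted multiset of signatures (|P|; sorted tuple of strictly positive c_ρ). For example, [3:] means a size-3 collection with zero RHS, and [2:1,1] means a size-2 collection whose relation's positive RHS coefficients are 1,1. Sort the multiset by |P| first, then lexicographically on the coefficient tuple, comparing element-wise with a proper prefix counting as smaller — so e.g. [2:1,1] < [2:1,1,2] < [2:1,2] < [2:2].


|primitive collections| = 23. Relations:

  P = {1,3}:  v_{1} + v_{3} = 0  ⇒ sig = [2:]
  P = {5,8}:  v_{5} + v_{8} = 0  ⇒ sig = [2:]
  P = {0,1}:  v_{0} + v_{1} = v_{11}  ⇒ sig = [2:1]
  P = {1,6}:  v_{1} + v_{6} = v_{8}  ⇒ sig = [2:1]
  P = {2,11}:  v_{2} + v_{11} = v_{7}  ⇒ sig = [2:1]
  P = {3,8}:  v_{3} + v_{8} = v_{6}  ⇒ sig = [2:1]
  P = {3,11}:  v_{3} + v_{11} = v_{0}  ⇒ sig = [2:1]
  P = {5,6}:  v_{5} + v_{6} = v_{3}  ⇒ sig = [2:1]
  P = {7,11}:  v_{7} + v_{11} = v_{5}  ⇒ sig = [2:1]
  P = {0,2}:  v_{0} + v_{2} = v_{3} + v_{7}  ⇒ sig = [2:1,1]
  P = {0,7}:  v_{0} + v_{7} = v_{3} + v_{5}  ⇒ sig = [2:1,1]
  P = {6,11}:  v_{6} + v_{11} = v_{0} + v_{8}  ⇒ sig = [2:1,1]
  P = {1,2}:  v_{1} + v_{2} = v_{4} + v_{7} + v_{9} + v_{10}  ⇒ sig = [2:1,1,1,1]
  P = {1,7}:  v_{1} + v_{7} = v_{4} + v_{5} + v_{9} + v_{10}  ⇒ sig = [2:1,1,1,1]
  P = {7,8}:  v_{7} + v_{8} = v_{3} + v_{4} + v_{9} + v_{10}  ⇒ sig = [2:1,1,1,1]
  P = {6,7}:  v_{6} + v_{7} = 2·v_{3} + v_{4} + v_{9} + v_{10}  ⇒ sig = [2:1,1,1,2]
  P = {2,5}:  v_{2} + v_{5} = 2·v_{7}  ⇒ sig = [2:2]
  P = {2,8}:  v_{2} + v_{8} = 2·v_{3} + 2·v_{4} + 2·v_{9} + 2·v_{10}  ⇒ sig = [2:2,2,2,2]
  P = {2,6}:  v_{2} + v_{6} = 3·v_{3} + 2·v_{4} + 2·v_{9} + 2·v_{10}  ⇒ sig = [2:2,2,2,3]
  P = {0,4,9,10}:  v_{0} + v_{4} + v_{9} + v_{10} = 0  ⇒ sig = [4:]
  P = {4,9,10,11}:  v_{4} + v_{9} + v_{10} + v_{11} = v_{1}  ⇒ sig = [4:1]
  P = {3,4,5,9,10}:  v_{3} + v_{4} + v_{5} + v_{9} + v_{10} = v_{7}  ⇒ sig = [5:1]
  P = {3,4,7,9,10}:  v_{3} + v_{4} + v_{7} + v_{9} + v_{10} = v_{2}  ⇒ sig = [5:1]

Sorted signature multiset PRS(X):
{ [2:] ×2,  [2:1] ×7,  [2:1,1] ×3,  [2:1,1,1,1] ×3,  [2:1,1,1,2],  [2:2],  [2:2,2,2,2],  [2:2,2,2,3],  [4:],  [4:1],  [5:1] ×2 }


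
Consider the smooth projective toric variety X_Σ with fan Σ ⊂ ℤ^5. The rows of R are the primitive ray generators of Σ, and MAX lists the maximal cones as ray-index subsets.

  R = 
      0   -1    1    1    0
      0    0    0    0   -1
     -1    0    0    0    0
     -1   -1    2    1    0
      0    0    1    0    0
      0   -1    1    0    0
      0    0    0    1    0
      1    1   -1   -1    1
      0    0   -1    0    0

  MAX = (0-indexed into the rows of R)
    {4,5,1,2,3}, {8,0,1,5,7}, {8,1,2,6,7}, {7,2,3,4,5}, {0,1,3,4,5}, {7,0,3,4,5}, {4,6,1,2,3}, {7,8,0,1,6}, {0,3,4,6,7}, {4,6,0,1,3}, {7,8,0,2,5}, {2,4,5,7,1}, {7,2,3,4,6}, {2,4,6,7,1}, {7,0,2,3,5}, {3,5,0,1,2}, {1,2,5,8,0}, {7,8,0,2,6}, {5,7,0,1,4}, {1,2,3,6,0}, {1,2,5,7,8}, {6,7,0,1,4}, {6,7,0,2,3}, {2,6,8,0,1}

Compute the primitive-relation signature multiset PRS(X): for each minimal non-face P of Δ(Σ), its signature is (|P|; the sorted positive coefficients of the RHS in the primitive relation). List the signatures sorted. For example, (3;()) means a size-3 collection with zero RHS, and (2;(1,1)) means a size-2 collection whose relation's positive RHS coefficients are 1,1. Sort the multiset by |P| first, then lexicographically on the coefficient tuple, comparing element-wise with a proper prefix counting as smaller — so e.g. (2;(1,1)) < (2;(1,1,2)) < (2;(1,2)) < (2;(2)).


6 collections generate NE(X_Σ); each relation:

  {4,8}:  v_{4} + v_{8} = 0  →  sig = (2;())
  {5,6}:  v_{5} + v_{6} = v_{0}  →  sig = (2;(1))
  {3,8}:  v_{3} + v_{8} = v_{0} + v_{2}  →  sig = (2;(1,1))
  {0,2,4}:  v_{0} + v_{2} + v_{4} = v_{3}  →  sig = (3;(1))
  {1,3,7}:  v_{1} + v_{3} + v_{7} = v_{4}  →  sig = (3;(1))
  {0,1,2,7}:  v_{0} + v_{1} + v_{2} + v_{7} = 0  →  sig = (4;())

Signatures (|P|; sorted positive RHS coefficients), sorted:
{ (2;()),  (2;(1)),  (2;(1,1)),  (3;(1)) ×2,  (4;()) }


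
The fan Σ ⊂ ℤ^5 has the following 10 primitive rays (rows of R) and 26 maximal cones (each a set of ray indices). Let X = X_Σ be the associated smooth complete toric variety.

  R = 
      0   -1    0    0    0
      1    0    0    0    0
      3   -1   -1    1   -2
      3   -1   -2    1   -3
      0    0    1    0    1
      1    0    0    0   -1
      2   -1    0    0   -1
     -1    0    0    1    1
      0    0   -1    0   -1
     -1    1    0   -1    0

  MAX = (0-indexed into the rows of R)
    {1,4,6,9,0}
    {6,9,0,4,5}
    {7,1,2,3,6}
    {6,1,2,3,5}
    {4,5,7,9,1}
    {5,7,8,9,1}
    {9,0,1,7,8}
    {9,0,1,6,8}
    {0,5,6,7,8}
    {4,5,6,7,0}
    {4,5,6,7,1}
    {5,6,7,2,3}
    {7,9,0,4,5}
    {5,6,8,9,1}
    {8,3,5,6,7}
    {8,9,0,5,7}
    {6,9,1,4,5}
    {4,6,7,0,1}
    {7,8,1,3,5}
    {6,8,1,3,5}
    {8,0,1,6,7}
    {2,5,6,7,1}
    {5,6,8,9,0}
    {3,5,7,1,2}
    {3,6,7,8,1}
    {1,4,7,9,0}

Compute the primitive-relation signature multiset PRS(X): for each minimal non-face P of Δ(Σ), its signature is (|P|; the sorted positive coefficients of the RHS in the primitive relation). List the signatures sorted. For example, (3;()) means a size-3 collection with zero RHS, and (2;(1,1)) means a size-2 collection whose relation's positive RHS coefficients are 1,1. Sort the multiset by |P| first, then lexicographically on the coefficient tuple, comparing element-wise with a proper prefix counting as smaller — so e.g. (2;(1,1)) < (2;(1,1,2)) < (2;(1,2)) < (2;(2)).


Σ has 12 primitive collections:

  • {4,8}:  v_{4} + v_{8} = 0 ; sig = (2;())
  • {2,8}:  v_{2} + v_{8} = v_{3} ; sig = (2;(1))
  • {3,4}:  v_{3} + v_{4} = v_{2} ; sig = (2;(1))
  • {2,9}:  v_{2} + v_{9} = v_{1} + v_{5} + v_{8} ; sig = (2;(1,1,1))
  • {2,4}:  v_{2} + v_{4} = v_{1} + v_{5} + v_{6} + v_{7} ; sig = (2;(1,1,1,1))
  • {0,2}:  v_{0} + v_{2} = 2·v_{6} + v_{7} + v_{8} ; sig = (2;(1,1,2))
  • {3,9}:  v_{3} + v_{9} = v_{1} + v_{5} + 2·v_{8} ; sig = (2;(1,1,2))
  • {0,3}:  v_{0} + v_{3} = 2·v_{6} + v_{7} + 2·v_{8} ; sig = (2;(1,2,2))
  • {6,7,9}:  v_{6} + v_{7} + v_{9} = 0 ; sig = (3;())
  • {0,1,5}:  v_{0} + v_{1} + v_{5} = v_{6} ; sig = (3;(1))
  • {1,5,6,7,8}:  v_{1} + v_{5} + v_{6} + v_{7} + v_{8} = v_{2} ; sig = (5;(1))
  • {1,3,5,6,7}:  v_{1} + v_{3} + v_{5} + v_{6} + v_{7} = 2·v_{2} ; sig = (5;(2))

Hence PRS(X_Σ) =
    (2;())
    (2;(1))
    (2;(1))
    (2;(1,1,1))
    (2;(1,1,1,1))
    (2;(1,1,2))
    (2;(1,1,2))
    (2;(1,2,2))
    (3;())
    (3;(1))
    (5;(1))
    (5;(2))


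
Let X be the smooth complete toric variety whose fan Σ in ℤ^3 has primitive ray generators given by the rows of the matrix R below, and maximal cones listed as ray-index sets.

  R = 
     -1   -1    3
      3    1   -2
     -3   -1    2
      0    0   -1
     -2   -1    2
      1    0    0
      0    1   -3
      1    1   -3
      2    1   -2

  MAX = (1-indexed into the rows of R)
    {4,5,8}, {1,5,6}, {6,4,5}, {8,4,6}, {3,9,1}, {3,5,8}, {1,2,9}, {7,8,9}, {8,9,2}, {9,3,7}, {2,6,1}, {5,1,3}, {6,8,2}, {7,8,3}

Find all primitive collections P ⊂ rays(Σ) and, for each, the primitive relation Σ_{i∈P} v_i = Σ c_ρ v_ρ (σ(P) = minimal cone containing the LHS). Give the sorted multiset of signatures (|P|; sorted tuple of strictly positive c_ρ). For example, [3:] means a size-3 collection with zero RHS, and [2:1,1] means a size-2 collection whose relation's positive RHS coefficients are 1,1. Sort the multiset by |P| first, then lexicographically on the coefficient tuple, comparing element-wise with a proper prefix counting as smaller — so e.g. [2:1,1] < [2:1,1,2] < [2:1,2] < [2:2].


The 17 primitive collections of Σ (r=9, n=3):

  {1,8}:  v_{1} + v_{8} = 0  so sig = [2:]
  {2,3}:  v_{2} + v_{3} = 0  so sig = [2:]
  {5,9}:  v_{5} + v_{9} = 0  so sig = [2:]
  {2,5}:  v_{2} + v_{5} = v_{6}  so sig = [2:1]
  {3,6}:  v_{3} + v_{6} = v_{5}  so sig = [2:1]
  {6,7}:  v_{6} + v_{7} = v_{8}  so sig = [2:1]
  {6,9}:  v_{6} + v_{9} = v_{2}  so sig = [2:1]
  {1,4}:  v_{1} + v_{4} = v_{5} + v_{6}  so sig = [2:1,1]
  {1,7}:  v_{1} + v_{7} = v_{3} + v_{9}  so sig = [2:1,1]
  {2,7}:  v_{2} + v_{7} = v_{8} + v_{9}  so sig = [2:1,1]
  {4,9}:  v_{4} + v_{9} = v_{6} + v_{8}  so sig = [2:1,1]
  {5,7}:  v_{5} + v_{7} = v_{3} + v_{8}  so sig = [2:1,1]
  {2,4}:  v_{2} + v_{4} = 2·v_{6} + v_{8}  so sig = [2:1,2]
  {3,4}:  v_{3} + v_{4} = 2·v_{5} + v_{8}  so sig = [2:1,2]
  {4,7}:  v_{4} + v_{7} = v_{5} + 2·v_{8}  so sig = [2:1,2]
  {3,8,9}:  v_{3} + v_{8} + v_{9} = v_{7}  so sig = [3:1]
  {5,6,8}:  v_{5} + v_{6} + v_{8} = v_{4}  so sig = [3:1]

Sorted signature multiset PRS(X):
{ [2:] ×3,  [2:1] ×4,  [2:1,1] ×5,  [2:1,2] ×3,  [3:1] ×2 }


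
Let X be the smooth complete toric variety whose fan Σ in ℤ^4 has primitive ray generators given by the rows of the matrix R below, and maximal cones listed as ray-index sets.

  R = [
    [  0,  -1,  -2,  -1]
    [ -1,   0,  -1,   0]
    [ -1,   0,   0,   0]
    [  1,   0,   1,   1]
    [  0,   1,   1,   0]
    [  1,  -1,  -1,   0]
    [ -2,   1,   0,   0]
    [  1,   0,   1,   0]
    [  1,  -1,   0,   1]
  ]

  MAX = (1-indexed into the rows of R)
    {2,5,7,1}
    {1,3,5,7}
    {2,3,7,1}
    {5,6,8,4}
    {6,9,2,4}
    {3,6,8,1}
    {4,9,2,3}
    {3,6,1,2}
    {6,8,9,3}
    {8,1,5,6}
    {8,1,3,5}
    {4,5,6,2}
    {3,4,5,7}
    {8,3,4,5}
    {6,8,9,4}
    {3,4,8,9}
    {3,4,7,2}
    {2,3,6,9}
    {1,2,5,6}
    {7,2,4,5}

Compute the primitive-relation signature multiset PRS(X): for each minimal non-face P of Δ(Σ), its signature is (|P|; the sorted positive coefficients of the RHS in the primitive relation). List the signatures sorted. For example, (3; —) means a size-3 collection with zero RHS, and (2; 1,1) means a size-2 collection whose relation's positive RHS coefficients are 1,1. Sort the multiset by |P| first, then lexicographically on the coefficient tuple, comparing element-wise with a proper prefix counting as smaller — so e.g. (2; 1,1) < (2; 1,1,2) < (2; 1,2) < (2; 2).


The 10 primitive collections of Σ (r=9, n=4):

  P = {2,8}:  v_{2} + v_{8} = 0  ⟹  sig = (2; —)
  P = {1,4}:  v_{1} + v_{4} = v_{6}  ⟹  sig = (2; 1)
  P = {5,9}:  v_{5} + v_{9} = v_{4}  ⟹  sig = (2; 1)
  P = {6,7}:  v_{6} + v_{7} = v_{2}  ⟹  sig = (2; 1)
  P = {7,8}:  v_{7} + v_{8} = v_{3} + v_{5}  ⟹  sig = (2; 1,1)
  P = {7,9}:  v_{7} + v_{9} = v_{2} + v_{3} + v_{4}  ⟹  sig = (2; 1,1,1)
  P = {1,9}:  v_{1} + v_{9} = v_{3} + 2·v_{6}  ⟹  sig = (2; 1,2)
  P = {3,5,6}:  v_{3} + v_{5} + v_{6} = 0  ⟹  sig = (3; —)
  P = {2,3,5}:  v_{2} + v_{3} + v_{5} = v_{7}  ⟹  sig = (3; 1)
  P = {3,4,6}:  v_{3} + v_{4} + v_{6} = v_{9}  ⟹  sig = (3; 1)

Hence PRS(X_Σ) =
    |P|=2: 7 collections, coeffs (), (1), (1), (1), (1,1), (1,1,1), (1,2)
    |P|=3: 3 collections, coeffs (), (1), (1)
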